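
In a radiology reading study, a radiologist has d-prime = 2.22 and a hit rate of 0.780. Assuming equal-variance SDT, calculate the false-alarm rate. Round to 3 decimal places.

false-alarm rate = 0.074

z(hit rate) = z(0.780) = 0.7722
z(FA) = z(H) − d' = 0.7722 − 2.22 = -1.4478
false-alarm rate = Φ(-1.4478) = 0.0738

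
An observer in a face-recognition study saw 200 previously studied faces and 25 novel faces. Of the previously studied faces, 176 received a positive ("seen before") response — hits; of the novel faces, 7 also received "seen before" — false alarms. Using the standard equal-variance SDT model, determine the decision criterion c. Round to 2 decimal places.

c = -0.30

H = 176/200 = 0.8800
FA = 7/25 = 0.2800
z(0.8800) = 1.1750, z(0.2800) = -0.5828
c = −½·[z(H) + z(FA)] = −0.5 × (1.1750 + (-0.5828)) = -0.2961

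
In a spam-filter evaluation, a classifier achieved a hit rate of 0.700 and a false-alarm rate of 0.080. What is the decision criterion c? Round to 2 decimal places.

Φ⁻¹(H) = 0.524
Φ⁻¹(FA) = -1.405
c = −½·[z(H) + z(FA)] = −0.5 × (0.524 + (-1.405)) = 0.4405

c = 0.44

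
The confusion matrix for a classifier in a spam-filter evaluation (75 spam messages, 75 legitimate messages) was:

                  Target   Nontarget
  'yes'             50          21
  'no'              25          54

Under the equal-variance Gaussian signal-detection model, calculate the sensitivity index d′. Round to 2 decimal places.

d′ = 1.01

H = 50/75 = 0.6667
FA = 21/75 = 0.2800
z(0.6667) = 0.4308, z(0.2800) = -0.5828
d' = z(H) − z(FA) = 0.4308 − (-0.5828) = 1.0136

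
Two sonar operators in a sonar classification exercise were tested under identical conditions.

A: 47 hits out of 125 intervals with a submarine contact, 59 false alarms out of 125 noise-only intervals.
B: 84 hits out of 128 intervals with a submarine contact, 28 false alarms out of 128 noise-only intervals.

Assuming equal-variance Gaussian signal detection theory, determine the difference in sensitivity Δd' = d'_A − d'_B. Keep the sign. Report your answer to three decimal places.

A: z(0.3760) = -0.3160, z(0.4720) = -0.0702, d' = -0.2458
B: z(0.6562) = 0.4021, z(0.2188) = -0.7763, d' = 1.1784
Δd' = d'_A − d'_B = -0.2458 − 1.1784 = -1.4242
B has the higher sensitivity.

Δd' = -1.424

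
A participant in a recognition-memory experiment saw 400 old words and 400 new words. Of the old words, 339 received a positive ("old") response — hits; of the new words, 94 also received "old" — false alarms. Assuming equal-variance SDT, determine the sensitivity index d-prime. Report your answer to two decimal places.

H = 339/400 = 0.8475
FA = 94/400 = 0.2350
Φ⁻¹(H) = Φ⁻¹(0.8475) = 1.026
Φ⁻¹(FA) = Φ⁻¹(0.2350) = -0.722
d' = z(H) − z(FA) = 1.026 − (-0.722) = 1.748

d-prime = 1.75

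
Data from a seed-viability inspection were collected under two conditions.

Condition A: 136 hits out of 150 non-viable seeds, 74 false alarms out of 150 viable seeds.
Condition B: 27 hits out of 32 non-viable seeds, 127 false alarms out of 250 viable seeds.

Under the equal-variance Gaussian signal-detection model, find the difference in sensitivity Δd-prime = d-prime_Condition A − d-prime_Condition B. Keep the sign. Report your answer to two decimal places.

Condition A: z(0.9067) = 1.321, z(0.4933) = -0.017, d' = 1.338
Condition B: z(0.8438) = 1.010, z(0.5080) = 0.020, d' = 0.990
Δd' = d'_Condition A − d'_Condition B = 1.338 − 0.990 = 0.348
Condition A has the higher sensitivity.

Δd-prime = 0.35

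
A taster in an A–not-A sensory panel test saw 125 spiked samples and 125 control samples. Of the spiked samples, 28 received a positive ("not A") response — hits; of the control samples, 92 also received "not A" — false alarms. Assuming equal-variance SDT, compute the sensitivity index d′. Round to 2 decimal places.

d′ = -1.39

H = 28/125 = 0.2240
FA = 92/125 = 0.7360
z(H) = -0.759
z(FA) = 0.631
d' = z(H) − z(FA) = -0.759 − 0.631 = -1.390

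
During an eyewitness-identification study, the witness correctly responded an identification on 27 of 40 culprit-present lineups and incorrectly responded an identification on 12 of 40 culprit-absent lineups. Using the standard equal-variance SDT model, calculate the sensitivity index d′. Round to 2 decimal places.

d′ = 0.98

H = 27/40 = 0.6750
FA = 12/40 = 0.3000
Φ⁻¹(0.6750) = 0.4538, Φ⁻¹(0.3000) = -0.5244
d' = z(H) − z(FA) = 0.4538 − (-0.5244) = 0.9782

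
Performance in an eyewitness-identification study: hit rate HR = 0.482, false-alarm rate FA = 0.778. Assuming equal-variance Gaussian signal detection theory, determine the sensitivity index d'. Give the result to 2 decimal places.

Φ⁻¹(0.482) = -0.0451, Φ⁻¹(0.778) = 0.7655
d' = z(H) − z(FA) = -0.0451 − 0.7655 = -0.8106

d' = -0.81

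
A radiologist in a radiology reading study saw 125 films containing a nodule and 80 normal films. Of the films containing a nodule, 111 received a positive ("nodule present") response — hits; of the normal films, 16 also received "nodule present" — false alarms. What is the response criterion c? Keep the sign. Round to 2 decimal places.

H = 111/125 = 0.8880
FA = 16/80 = 0.2000
z(H) = 1.2160
z(FA) = -0.8416
c = −½·[z(H) + z(FA)] = −0.5 × (1.2160 + (-0.8416)) = -0.1872

c = -0.19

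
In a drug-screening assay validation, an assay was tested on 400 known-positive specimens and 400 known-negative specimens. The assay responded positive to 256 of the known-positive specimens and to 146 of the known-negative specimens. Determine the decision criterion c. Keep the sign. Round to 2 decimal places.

H = 256/400 = 0.6400
FA = 146/400 = 0.3650
Φ⁻¹(H) = Φ⁻¹(0.6400) = 0.3585
Φ⁻¹(FA) = Φ⁻¹(0.3650) = -0.3451
c = −½·[z(H) + z(FA)] = −0.5 × (0.3585 + (-0.3451)) = -0.0067

c = -0.01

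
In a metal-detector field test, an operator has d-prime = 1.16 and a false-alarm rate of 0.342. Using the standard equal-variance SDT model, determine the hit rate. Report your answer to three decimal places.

hit rate = 0.774

z(false-alarm rate) = z(0.342) = -0.4070
z(H) = z(FA) + d' = -0.4070 + 1.16 = 0.7530
hit rate = Φ(0.7530) = 0.7743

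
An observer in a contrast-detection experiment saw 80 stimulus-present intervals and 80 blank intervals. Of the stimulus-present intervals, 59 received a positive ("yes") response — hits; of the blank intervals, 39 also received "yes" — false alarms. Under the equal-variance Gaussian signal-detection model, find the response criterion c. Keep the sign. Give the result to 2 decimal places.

H = 59/80 = 0.7375
FA = 39/80 = 0.4875
Φ⁻¹(0.7375) = 0.6357, Φ⁻¹(0.4875) = -0.0313
c = −½·[z(H) + z(FA)] = −0.5 × (0.6357 + (-0.0313)) = -0.3022

c = -0.30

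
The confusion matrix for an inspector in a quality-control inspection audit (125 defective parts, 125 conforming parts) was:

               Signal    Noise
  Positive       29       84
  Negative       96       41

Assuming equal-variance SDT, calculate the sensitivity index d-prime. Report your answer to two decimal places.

H = 29/125 = 0.2320
FA = 84/125 = 0.6720
z(0.2320) = -0.732, z(0.6720) = 0.445
d' = z(H) − z(FA) = -0.732 − 0.445 = -1.177

d-prime = -1.18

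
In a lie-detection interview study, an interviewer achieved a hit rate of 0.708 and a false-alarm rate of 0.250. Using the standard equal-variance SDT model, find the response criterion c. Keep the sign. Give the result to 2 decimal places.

Φ⁻¹(0.708) = 0.5476, Φ⁻¹(0.250) = -0.6745
c = −½·[z(H) + z(FA)] = −0.5 × (0.5476 + (-0.6745)) = 0.06345

c = 0.06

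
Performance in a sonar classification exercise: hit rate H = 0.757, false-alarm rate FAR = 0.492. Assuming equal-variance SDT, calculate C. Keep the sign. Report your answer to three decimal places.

C = -0.338

z(H) = 0.6967
z(FA) = -0.0201
c = −½·[z(H) + z(FA)] = −0.5 × (0.6967 + (-0.0201)) = -0.3383
c < 0: the sonar operator has a liberal response bias.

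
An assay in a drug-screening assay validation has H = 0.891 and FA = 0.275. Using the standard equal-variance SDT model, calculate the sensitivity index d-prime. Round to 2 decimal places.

d-prime = 1.83

Φ⁻¹(0.891) = 1.232, Φ⁻¹(0.275) = -0.598
d' = z(H) − z(FA) = 1.232 − (-0.598) = 1.830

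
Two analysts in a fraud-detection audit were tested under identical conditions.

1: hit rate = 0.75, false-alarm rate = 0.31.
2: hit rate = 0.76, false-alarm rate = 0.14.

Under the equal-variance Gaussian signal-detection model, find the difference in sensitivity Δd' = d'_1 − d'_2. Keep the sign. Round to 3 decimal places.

1: z(0.75) = 0.6745, z(0.31) = -0.4959, d' = 1.1704
2: z(0.76) = 0.7063, z(0.14) = -1.0803, d' = 1.7866
Δd' = d'_1 − d'_2 = 1.1704 − 1.7866 = -0.6162
2 has the higher sensitivity.

Δd' = -0.616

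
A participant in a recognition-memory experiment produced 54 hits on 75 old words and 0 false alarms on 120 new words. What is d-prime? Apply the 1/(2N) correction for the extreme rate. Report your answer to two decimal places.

d-prime = 3.22

The false-alarm rate is 0/120 = 0, so apply the 1/(2N) correction: FA → 1/(2·120) = 0.00417.
z(H) = z(0.72000) = 0.583
z(FA) = z(0.00417) = -2.638
d' = 0.583 − (-2.638) = 3.221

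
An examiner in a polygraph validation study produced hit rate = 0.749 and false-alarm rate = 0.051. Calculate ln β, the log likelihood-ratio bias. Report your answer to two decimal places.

Φ⁻¹(0.749) = 0.671, Φ⁻¹(0.051) = -1.635
ln β = −½·[z(H)² − z(FA)²] = −0.5 × (0.450 − 2.673) = 1.1115

ln β = 1.11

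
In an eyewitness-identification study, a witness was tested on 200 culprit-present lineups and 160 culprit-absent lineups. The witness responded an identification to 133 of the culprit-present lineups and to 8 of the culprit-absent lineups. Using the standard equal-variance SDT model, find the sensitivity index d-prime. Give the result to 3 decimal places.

H = 133/200 = 0.6650
FA = 8/160 = 0.0500
Φ⁻¹(H) = Φ⁻¹(0.6650) = 0.4261
Φ⁻¹(FA) = Φ⁻¹(0.0500) = -1.6449
d' = z(H) − z(FA) = 0.4261 − (-1.6449) = 2.0710

d-prime = 2.071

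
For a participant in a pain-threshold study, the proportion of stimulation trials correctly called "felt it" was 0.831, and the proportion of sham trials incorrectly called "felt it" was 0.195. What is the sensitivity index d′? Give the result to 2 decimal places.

z(H) = 0.9581
z(FA) = -0.8596
d' = z(H) − z(FA) = 0.9581 − (-0.8596) = 1.8177

d′ = 1.82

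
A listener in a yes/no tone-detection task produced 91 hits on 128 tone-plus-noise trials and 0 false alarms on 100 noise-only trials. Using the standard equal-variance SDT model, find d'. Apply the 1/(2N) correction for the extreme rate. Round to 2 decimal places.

d' = 3.13

The false-alarm rate is 0/100 = 0, so apply the 1/(2N) correction: FA → 1/(2·100) = 0.00500.
z(H) = z(0.71094) = 0.556
z(FA) = z(0.00500) = -2.576
d' = 0.556 − (-2.576) = 3.132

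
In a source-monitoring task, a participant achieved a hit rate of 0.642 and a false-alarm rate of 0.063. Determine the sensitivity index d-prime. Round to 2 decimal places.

z(0.642) = 0.364, z(0.063) = -1.530
d' = z(H) − z(FA) = 0.364 − (-1.530) = 1.894

d-prime = 1.89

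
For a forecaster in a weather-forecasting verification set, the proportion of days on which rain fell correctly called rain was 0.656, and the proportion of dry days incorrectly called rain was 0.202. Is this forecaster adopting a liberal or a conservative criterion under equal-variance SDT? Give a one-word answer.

z(H) = 0.402, z(FA) = -0.834
c = −½·(z(H) + z(FA)) = 0.216
c > 0 → conservative criterion (biased toward responding “no”).

conservative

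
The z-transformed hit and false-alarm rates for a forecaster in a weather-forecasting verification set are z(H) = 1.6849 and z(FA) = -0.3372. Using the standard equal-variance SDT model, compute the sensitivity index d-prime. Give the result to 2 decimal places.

d' = z(H) − z(FA) = 1.6849 − (-0.3372) = 2.0221

d-prime = 2.02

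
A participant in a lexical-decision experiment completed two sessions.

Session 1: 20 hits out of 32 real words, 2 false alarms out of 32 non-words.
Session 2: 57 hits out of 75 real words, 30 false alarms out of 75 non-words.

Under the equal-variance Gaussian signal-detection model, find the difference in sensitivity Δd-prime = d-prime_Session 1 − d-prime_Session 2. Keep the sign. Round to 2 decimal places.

Session 1: z(0.6250) = 0.319, z(0.0625) = -1.534, d' = 1.853
Session 2: z(0.7600) = 0.706, z(0.4000) = -0.253, d' = 0.959
Δd' = d'_Session 1 − d'_Session 2 = 1.853 − 0.959 = 0.894
Session 1 has the higher sensitivity.

Δd-prime = 0.89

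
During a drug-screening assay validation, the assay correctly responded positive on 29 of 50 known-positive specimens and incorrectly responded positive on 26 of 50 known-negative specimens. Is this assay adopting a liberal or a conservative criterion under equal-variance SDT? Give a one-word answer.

liberal

z(H) = 0.202, z(FA) = 0.050
c = −½·(z(H) + z(FA)) = -0.126
c < 0 → liberal criterion (biased toward responding “yes”).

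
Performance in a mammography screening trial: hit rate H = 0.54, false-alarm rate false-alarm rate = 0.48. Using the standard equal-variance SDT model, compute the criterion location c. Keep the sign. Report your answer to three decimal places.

c = -0.025

Φ⁻¹(H) = 0.1004
Φ⁻¹(FA) = -0.0502
c = −½·[z(H) + z(FA)] = −0.5 × (0.1004 + (-0.0502)) = -0.0251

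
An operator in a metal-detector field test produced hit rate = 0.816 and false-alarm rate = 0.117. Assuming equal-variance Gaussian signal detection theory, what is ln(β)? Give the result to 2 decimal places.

ln β = 0.30

Φ⁻¹(H) = Φ⁻¹(0.816) = 0.900
Φ⁻¹(FA) = Φ⁻¹(0.117) = -1.190
ln β = −½·[z(H)² − z(FA)²] = −0.5 × (0.810 − 1.416) = 0.303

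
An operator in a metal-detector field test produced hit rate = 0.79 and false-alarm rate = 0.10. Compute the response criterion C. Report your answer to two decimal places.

C = 0.24

z(0.79) = 0.8064, z(0.10) = -1.2816
c = −½·[z(H) + z(FA)] = −0.5 × (0.8064 + (-1.2816)) = 0.2376
c > 0: the operator has a conservative response bias.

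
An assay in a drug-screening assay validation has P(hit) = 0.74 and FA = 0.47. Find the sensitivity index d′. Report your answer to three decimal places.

z(H) = 0.6433
z(FA) = -0.0753
d' = z(H) − z(FA) = 0.6433 − (-0.0753) = 0.7186

d′ = 0.719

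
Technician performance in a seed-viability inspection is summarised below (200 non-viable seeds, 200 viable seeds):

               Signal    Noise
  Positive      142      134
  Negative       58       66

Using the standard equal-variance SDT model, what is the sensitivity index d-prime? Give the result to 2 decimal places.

H = 142/200 = 0.7100
FA = 134/200 = 0.6700
z(H) = z(0.7100) = 0.553
z(FA) = z(0.6700) = 0.440
d' = z(H) − z(FA) = 0.553 − 0.440 = 0.113

d-prime = 0.11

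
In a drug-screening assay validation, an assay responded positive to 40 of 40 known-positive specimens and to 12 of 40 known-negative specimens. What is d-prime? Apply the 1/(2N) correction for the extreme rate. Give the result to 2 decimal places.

The hit rate is 40/40 = 1, so apply the 1/(2N) correction: H → 1 − 1/(2·40) = 0.98750.
z(H) = z(0.98750) = 2.241
z(FA) = z(0.30000) = -0.524
d' = 2.241 − (-0.524) = 2.765

d-prime = 2.77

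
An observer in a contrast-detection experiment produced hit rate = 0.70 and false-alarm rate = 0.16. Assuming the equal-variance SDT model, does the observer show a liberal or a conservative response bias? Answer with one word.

z(H) = 0.524, z(FA) = -0.994
c = −½·(z(H) + z(FA)) = 0.235
c > 0 → conservative criterion (biased toward responding “no”).

conservative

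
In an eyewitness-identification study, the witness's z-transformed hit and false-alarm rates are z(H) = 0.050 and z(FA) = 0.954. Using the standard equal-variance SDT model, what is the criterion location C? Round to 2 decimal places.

c = −½·[z(H) + z(FA)] = −½·(0.050 + 0.954) = -0.502
c < 0: the witness has a liberal response bias.

C = -0.50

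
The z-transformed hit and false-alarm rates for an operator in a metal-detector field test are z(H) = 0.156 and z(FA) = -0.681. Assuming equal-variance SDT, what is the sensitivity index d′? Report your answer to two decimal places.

d' = z(H) − z(FA) = 0.156 − (-0.681) = 0.837

d′ = 0.84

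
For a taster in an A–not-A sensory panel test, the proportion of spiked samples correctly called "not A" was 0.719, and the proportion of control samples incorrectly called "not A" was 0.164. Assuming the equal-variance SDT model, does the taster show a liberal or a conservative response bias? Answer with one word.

conservative

z(H) = 0.580, z(FA) = -0.978
c = −½·(z(H) + z(FA)) = 0.199
c > 0 → conservative criterion (biased toward responding “no”).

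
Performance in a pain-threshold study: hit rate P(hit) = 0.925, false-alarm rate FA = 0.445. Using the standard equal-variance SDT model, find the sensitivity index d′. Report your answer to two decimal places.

d′ = 1.58

Φ⁻¹(0.925) = 1.4395, Φ⁻¹(0.445) = -0.1383
d' = z(H) − z(FA) = 1.4395 − (-0.1383) = 1.5778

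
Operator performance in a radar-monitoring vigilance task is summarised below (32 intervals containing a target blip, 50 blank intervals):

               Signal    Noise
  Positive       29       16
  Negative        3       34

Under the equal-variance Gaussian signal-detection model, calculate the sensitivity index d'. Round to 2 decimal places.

d' = 1.79

H = 29/32 = 0.9062
FA = 16/50 = 0.3200
z(H) = 1.3177
z(FA) = -0.4677
d' = z(H) − z(FA) = 1.3177 − (-0.4677) = 1.7854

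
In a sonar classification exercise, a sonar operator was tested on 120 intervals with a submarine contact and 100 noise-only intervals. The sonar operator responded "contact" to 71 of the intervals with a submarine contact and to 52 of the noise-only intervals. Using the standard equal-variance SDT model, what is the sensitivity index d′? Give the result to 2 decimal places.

H = 71/120 = 0.5917
FA = 52/100 = 0.5200
z(H) = z(0.5917) = 0.2319
z(FA) = z(0.5200) = 0.0502
d' = z(H) − z(FA) = 0.2319 − 0.0502 = 0.1817

d′ = 0.18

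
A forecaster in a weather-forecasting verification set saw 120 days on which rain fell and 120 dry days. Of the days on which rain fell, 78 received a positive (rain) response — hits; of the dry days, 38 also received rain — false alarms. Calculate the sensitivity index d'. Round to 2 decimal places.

H = 78/120 = 0.6500
FA = 38/120 = 0.3167
z(0.6500) = 0.3853, z(0.3167) = -0.4769
d' = z(H) − z(FA) = 0.3853 − (-0.4769) = 0.8622

d' = 0.86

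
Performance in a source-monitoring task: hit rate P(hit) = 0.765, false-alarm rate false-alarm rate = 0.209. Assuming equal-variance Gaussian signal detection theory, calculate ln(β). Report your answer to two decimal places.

z(H) = z(0.765) = 0.722
z(FA) = z(0.209) = -0.810
ln β = −½·[z(H)² − z(FA)²] = −0.5 × (0.521 − 0.656) = 0.0675

ln β = 0.07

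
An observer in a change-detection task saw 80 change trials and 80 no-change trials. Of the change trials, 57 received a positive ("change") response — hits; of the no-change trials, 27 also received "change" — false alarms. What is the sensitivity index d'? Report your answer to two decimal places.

H = 57/80 = 0.7125
FA = 27/80 = 0.3375
Φ⁻¹(H) = Φ⁻¹(0.7125) = 0.5607
Φ⁻¹(FA) = Φ⁻¹(0.3375) = -0.4193
d' = z(H) − z(FA) = 0.5607 − (-0.4193) = 0.9800

d' = 0.98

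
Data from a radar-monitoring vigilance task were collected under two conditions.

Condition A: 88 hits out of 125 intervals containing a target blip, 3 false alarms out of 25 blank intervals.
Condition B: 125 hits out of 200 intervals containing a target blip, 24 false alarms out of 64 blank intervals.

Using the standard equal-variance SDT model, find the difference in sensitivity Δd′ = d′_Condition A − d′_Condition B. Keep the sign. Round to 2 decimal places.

Δd′ = 1.07

Condition A: z(0.7040) = 0.536, z(0.1200) = -1.175, d' = 1.711
Condition B: z(0.6250) = 0.319, z(0.3750) = -0.319, d' = 0.638
Δd' = d'_Condition A − d'_Condition B = 1.711 − 0.638 = 1.073
Condition A has the higher sensitivity.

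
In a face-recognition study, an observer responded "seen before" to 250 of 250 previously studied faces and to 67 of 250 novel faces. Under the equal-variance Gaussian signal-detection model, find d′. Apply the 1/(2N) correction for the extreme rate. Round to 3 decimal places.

d′ = 3.497

The hit rate is 250/250 = 1, so apply the 1/(2N) correction: H → 1 − 1/(2·250) = 0.99800.
z(H) = z(0.99800) = 2.8782
z(FA) = z(0.26800) = -0.6189
d' = 2.8782 − (-0.6189) = 3.4971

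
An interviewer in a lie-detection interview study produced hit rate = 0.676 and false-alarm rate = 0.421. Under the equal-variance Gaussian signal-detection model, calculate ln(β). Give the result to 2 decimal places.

Φ⁻¹(H) = 0.457
Φ⁻¹(FA) = -0.199
ln β = −½·[z(H)² − z(FA)²] = −0.5 × (0.209 − 0.040) = -0.0845

ln β = -0.08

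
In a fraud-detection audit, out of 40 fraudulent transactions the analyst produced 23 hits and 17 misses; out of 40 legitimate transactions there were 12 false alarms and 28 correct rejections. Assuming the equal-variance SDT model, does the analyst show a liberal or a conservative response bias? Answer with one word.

z(H) = 0.189, z(FA) = -0.524
c = −½·(z(H) + z(FA)) = 0.1675
c > 0 → conservative criterion (biased toward responding “no”).

conservative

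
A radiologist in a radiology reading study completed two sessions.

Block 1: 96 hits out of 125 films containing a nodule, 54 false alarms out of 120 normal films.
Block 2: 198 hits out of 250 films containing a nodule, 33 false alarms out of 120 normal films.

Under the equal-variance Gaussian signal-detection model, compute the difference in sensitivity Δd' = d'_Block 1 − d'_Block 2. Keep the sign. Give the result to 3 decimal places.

Δd' = -0.553

Block 1: z(0.7680) = 0.7323, z(0.4500) = -0.1257, d' = 0.8580
Block 2: z(0.7920) = 0.8134, z(0.2750) = -0.5978, d' = 1.4112
Δd' = d'_Block 1 − d'_Block 2 = 0.8580 − 1.4112 = -0.5532
Block 2 has the higher sensitivity.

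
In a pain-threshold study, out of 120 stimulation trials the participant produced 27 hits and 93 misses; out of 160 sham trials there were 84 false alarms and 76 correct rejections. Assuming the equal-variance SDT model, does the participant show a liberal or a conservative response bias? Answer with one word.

z(H) = -0.755, z(FA) = 0.063
c = −½·(z(H) + z(FA)) = 0.346
c > 0 → conservative criterion (biased toward responding “no”).

conservative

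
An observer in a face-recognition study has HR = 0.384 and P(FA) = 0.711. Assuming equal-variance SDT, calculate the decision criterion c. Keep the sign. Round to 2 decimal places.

z(H) = z(0.384) = -0.2950
z(FA) = z(0.711) = 0.5563
c = −½·[z(H) + z(FA)] = −0.5 × (-0.2950 + 0.5563) = -0.13065

c = -0.13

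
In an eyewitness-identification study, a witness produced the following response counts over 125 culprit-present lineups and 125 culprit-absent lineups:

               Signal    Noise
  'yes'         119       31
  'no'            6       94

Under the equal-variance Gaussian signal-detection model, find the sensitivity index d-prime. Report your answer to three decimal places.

H = 119/125 = 0.9520
FA = 31/125 = 0.2480
Φ⁻¹(H) = 1.6646
Φ⁻¹(FA) = -0.6808
d' = z(H) − z(FA) = 1.6646 − (-0.6808) = 2.3454

d-prime = 2.345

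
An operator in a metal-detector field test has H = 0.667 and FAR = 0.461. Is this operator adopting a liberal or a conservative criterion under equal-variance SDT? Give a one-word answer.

z(H) = 0.432, z(FA) = -0.098
c = −½·(z(H) + z(FA)) = -0.167
c < 0 → liberal criterion (biased toward responding “yes”).

liberal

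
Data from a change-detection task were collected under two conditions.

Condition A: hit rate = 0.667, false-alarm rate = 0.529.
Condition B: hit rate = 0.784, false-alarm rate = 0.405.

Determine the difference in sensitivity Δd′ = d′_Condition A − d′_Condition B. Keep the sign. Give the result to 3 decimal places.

Δd′ = -0.667

Condition A: z(0.667) = 0.4316, z(0.529) = 0.0728, d' = 0.3588
Condition B: z(0.784) = 0.7858, z(0.405) = -0.2404, d' = 1.0262
Δd' = d'_Condition A − d'_Condition B = 0.3588 − 1.0262 = -0.6674
Condition B has the higher sensitivity.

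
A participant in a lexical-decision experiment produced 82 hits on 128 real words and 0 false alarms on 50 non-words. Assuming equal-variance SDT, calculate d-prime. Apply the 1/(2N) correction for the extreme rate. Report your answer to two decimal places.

d-prime = 2.69

The false-alarm rate is 0/50 = 0, so apply the 1/(2N) correction: FA → 1/(2·50) = 0.01000.
z(H) = z(0.64062) = 0.360
z(FA) = z(0.01000) = -2.326
d' = 0.360 − (-2.326) = 2.686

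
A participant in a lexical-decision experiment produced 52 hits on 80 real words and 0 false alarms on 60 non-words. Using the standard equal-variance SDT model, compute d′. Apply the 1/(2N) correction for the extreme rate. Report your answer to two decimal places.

The false-alarm rate is 0/60 = 0, so apply the 1/(2N) correction: FA → 1/(2·60) = 0.00833.
z(H) = z(0.65000) = 0.385
z(FA) = z(0.00833) = -2.394
d' = 0.385 − (-2.394) = 2.779

d′ = 2.78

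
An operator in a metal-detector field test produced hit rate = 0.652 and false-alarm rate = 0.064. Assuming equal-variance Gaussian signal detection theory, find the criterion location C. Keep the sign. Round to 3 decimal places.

C = 0.566

Φ⁻¹(H) = 0.3907
Φ⁻¹(FA) = -1.5220
c = −½·[z(H) + z(FA)] = −0.5 × (0.3907 + (-1.5220)) = 0.56565
c > 0: the operator has a conservative response bias.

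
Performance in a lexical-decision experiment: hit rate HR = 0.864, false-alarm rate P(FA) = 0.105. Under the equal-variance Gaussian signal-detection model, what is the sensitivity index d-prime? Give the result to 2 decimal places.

d-prime = 2.35

z(H) = z(0.864) = 1.098
z(FA) = z(0.105) = -1.254
d' = z(H) − z(FA) = 1.098 − (-1.254) = 2.352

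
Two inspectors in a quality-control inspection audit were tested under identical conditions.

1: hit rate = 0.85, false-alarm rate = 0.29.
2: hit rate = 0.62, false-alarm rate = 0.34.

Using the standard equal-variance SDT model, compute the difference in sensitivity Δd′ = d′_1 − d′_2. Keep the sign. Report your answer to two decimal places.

1: z(0.85) = 1.036, z(0.29) = -0.553, d' = 1.589
2: z(0.62) = 0.305, z(0.34) = -0.412, d' = 0.717
Δd' = d'_1 − d'_2 = 1.589 − 0.717 = 0.872
1 has the higher sensitivity.

Δd′ = 0.87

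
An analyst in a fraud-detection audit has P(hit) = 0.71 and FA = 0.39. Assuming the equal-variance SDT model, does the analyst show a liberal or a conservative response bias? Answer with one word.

liberal

z(H) = 0.553, z(FA) = -0.279
c = −½·(z(H) + z(FA)) = -0.137
c < 0 → liberal criterion (biased toward responding “yes”).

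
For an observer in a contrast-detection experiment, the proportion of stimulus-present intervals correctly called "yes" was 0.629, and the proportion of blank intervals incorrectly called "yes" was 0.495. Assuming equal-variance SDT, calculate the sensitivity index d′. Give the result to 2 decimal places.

d′ = 0.34

z(H) = z(0.629) = 0.3292
z(FA) = z(0.495) = -0.0125
d' = z(H) − z(FA) = 0.3292 − (-0.0125) = 0.3417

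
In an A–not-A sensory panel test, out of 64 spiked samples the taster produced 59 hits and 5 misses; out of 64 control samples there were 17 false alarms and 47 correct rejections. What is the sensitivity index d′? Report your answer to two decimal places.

H = 59/64 = 0.9219
FA = 17/64 = 0.2656
z(H) = z(0.9219) = 1.4180
z(FA) = z(0.2656) = -0.6262
d' = z(H) − z(FA) = 1.4180 − (-0.6262) = 2.0442

d′ = 2.04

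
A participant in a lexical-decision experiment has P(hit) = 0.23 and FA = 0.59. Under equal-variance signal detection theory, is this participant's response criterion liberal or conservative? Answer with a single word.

conservative

z(H) = -0.739, z(FA) = 0.228
c = −½·(z(H) + z(FA)) = 0.2555
c > 0 → conservative criterion (biased toward responding “no”).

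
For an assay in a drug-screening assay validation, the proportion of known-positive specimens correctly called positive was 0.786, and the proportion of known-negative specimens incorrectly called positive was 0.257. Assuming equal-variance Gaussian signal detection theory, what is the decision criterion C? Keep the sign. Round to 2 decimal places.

C = -0.07

z(H) = 0.7926
z(FA) = -0.6526
c = −½·[z(H) + z(FA)] = −0.5 × (0.7926 + (-0.6526)) = -0.0700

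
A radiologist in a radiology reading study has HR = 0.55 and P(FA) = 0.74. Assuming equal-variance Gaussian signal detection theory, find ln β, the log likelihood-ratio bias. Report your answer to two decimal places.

ln β = 0.20

Φ⁻¹(H) = Φ⁻¹(0.55) = 0.126
Φ⁻¹(FA) = Φ⁻¹(0.74) = 0.643
ln β = −½·[z(H)² − z(FA)²] = −0.5 × (0.016 − 0.413) = 0.1985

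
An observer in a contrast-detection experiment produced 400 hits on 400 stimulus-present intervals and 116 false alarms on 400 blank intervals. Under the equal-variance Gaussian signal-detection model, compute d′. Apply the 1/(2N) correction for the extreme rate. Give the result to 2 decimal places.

d′ = 3.58

The hit rate is 400/400 = 1, so apply the 1/(2N) correction: H → 1 − 1/(2·400) = 0.99875.
z(H) = z(0.99875) = 3.023
z(FA) = z(0.29000) = -0.553
d' = 3.023 − (-0.553) = 3.576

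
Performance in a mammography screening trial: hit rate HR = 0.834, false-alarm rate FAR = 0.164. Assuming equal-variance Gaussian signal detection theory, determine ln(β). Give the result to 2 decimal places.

Φ⁻¹(0.834) = 0.970, Φ⁻¹(0.164) = -0.978
ln β = −½·[z(H)² − z(FA)²] = −0.5 × (0.941 − 0.956) = 0.0075

ln β = 0.01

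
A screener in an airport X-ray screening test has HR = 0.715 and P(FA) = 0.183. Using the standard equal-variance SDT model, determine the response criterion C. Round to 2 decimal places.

z(H) = 0.5681
z(FA) = -0.9040
c = −½·[z(H) + z(FA)] = −0.5 × (0.5681 + (-0.9040)) = 0.16795

C = 0.17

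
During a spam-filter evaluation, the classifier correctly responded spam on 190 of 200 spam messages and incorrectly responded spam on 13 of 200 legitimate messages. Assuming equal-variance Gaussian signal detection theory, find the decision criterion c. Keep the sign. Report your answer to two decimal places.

H = 190/200 = 0.9500
FA = 13/200 = 0.0650
Φ⁻¹(H) = Φ⁻¹(0.9500) = 1.645
Φ⁻¹(FA) = Φ⁻¹(0.0650) = -1.514
c = −½·[z(H) + z(FA)] = −0.5 × (1.645 + (-1.514)) = -0.0655

c = -0.07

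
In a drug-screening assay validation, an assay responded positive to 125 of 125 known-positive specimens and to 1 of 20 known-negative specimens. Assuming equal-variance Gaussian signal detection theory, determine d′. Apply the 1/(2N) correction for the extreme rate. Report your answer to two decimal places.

d′ = 4.30

The hit rate is 125/125 = 1, so apply the 1/(2N) correction: H → 1 − 1/(2·125) = 0.99600.
z(H) = z(0.99600) = 2.652
z(FA) = z(0.05000) = -1.645
d' = 2.652 − (-1.645) = 4.297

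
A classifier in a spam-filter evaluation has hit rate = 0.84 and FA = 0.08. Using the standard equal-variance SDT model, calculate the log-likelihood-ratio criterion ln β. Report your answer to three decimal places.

z(H) = 0.9945
z(FA) = -1.4051
ln β = −½·[z(H)² − z(FA)²] = −0.5 × (0.9890 − 1.9743) = 0.49265

ln β = 0.493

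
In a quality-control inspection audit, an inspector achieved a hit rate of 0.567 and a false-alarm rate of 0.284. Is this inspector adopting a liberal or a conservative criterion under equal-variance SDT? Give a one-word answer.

z(H) = 0.169, z(FA) = -0.571
c = −½·(z(H) + z(FA)) = 0.201
c > 0 → conservative criterion (biased toward responding “no”).

conservative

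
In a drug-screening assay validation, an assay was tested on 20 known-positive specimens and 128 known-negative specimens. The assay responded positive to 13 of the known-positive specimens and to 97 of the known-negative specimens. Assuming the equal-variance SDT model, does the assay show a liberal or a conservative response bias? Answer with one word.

liberal

z(H) = 0.385, z(FA) = 0.699
c = −½·(z(H) + z(FA)) = -0.542
c < 0 → liberal criterion (biased toward responding “yes”).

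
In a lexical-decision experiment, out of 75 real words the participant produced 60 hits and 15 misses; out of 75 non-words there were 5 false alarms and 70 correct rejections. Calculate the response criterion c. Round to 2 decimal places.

H = 60/75 = 0.8000
FA = 5/75 = 0.0667
Φ⁻¹(0.8000) = 0.842, Φ⁻¹(0.0667) = -1.501
c = −½·[z(H) + z(FA)] = −0.5 × (0.842 + (-1.501)) = 0.3295

c = 0.33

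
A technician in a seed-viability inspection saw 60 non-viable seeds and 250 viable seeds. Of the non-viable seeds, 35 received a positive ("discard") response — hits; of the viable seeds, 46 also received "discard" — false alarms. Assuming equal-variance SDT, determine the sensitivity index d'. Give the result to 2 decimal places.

d' = 1.11

H = 35/60 = 0.5833
FA = 46/250 = 0.1840
Φ⁻¹(H) = 0.2103
Φ⁻¹(FA) = -0.9002
d' = z(H) − z(FA) = 0.2103 − (-0.9002) = 1.1105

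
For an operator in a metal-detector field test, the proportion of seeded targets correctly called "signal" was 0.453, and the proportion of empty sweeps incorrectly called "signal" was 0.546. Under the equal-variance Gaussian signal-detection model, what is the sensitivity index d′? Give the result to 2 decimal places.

d′ = -0.23

z(0.453) = -0.118, z(0.546) = 0.116
d' = z(H) − z(FA) = -0.118 − 0.116 = -0.234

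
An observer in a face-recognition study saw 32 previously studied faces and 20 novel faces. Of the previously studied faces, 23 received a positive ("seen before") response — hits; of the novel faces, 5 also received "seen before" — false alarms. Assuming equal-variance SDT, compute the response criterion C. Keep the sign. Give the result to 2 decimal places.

C = 0.05

H = 23/32 = 0.7188
FA = 5/20 = 0.2500
z(0.7188) = 0.5793, z(0.2500) = -0.6745
c = −½·[z(H) + z(FA)] = −0.5 × (0.5793 + (-0.6745)) = 0.0476
c > 0: the observer has a conservative response bias.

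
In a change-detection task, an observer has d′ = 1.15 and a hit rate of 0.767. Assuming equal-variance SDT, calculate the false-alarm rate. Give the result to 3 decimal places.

false-alarm rate = 0.337

z(hit rate) = z(0.767) = 0.7290
z(FA) = z(H) − d' = 0.7290 − 1.15 = -0.4210
false-alarm rate = Φ(-0.4210) = 0.3369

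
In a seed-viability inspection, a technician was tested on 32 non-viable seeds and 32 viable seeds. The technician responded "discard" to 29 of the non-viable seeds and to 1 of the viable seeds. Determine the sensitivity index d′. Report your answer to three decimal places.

d′ = 3.181

H = 29/32 = 0.9062
FA = 1/32 = 0.0312
z(0.9062) = 1.3177, z(0.0312) = -1.8634
d' = z(H) − z(FA) = 1.3177 − (-1.8634) = 3.1811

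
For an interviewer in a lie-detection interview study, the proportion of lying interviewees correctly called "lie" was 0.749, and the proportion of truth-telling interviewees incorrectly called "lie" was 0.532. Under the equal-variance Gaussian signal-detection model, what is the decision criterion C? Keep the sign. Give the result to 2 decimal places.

Φ⁻¹(0.749) = 0.6713, Φ⁻¹(0.532) = 0.0803
c = −½·[z(H) + z(FA)] = −0.5 × (0.6713 + 0.0803) = -0.3758
c < 0: the interviewer has a liberal response bias.

C = -0.38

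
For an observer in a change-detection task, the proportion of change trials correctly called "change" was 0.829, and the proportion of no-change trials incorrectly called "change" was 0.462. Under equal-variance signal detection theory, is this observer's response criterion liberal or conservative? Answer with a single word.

z(H) = 0.950, z(FA) = -0.095
c = −½·(z(H) + z(FA)) = -0.4275
c < 0 → liberal criterion (biased toward responding “yes”).

liberal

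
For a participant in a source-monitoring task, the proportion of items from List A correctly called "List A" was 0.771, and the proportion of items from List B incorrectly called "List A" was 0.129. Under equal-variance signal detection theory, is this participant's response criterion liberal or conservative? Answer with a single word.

z(H) = 0.742, z(FA) = -1.131
c = −½·(z(H) + z(FA)) = 0.1945
c > 0 → conservative criterion (biased toward responding “no”).

conservative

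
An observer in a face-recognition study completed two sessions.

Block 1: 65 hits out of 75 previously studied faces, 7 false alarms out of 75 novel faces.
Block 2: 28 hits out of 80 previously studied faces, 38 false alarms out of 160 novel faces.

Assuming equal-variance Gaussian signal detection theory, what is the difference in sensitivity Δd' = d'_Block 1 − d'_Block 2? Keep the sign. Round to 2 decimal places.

Δd' = 2.10

Block 1: z(0.8667) = 1.111, z(0.0933) = -1.321, d' = 2.432
Block 2: z(0.3500) = -0.385, z(0.2375) = -0.714, d' = 0.329
Δd' = d'_Block 1 − d'_Block 2 = 2.432 − 0.329 = 2.103
Block 1 has the higher sensitivity.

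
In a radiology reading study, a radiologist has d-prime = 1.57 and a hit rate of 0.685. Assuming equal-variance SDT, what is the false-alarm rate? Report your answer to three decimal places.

z(hit rate) = z(0.685) = 0.4817
z(FA) = z(H) − d' = 0.4817 − 1.57 = -1.0883
false-alarm rate = Φ(-1.0883) = 0.1382

false-alarm rate = 0.138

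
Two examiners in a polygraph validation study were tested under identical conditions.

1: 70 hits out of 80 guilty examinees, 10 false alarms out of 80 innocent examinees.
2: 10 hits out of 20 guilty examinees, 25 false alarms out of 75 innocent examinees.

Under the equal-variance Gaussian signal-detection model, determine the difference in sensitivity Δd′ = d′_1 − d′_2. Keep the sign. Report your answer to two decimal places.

Δd′ = 1.87

1: z(0.8750) = 1.150, z(0.1250) = -1.150, d' = 2.300
2: z(0.5000) = 0.000, z(0.3333) = -0.431, d' = 0.431
Δd' = d'_1 − d'_2 = 2.300 − 0.431 = 1.869
1 has the higher sensitivity.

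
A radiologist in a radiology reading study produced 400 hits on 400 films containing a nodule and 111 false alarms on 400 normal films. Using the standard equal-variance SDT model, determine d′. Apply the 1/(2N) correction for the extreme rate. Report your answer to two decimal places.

d′ = 3.61

The hit rate is 400/400 = 1, so apply the 1/(2N) correction: H → 1 − 1/(2·400) = 0.99875.
z(H) = z(0.99875) = 3.023
z(FA) = z(0.27750) = -0.590
d' = 3.023 − (-0.590) = 3.613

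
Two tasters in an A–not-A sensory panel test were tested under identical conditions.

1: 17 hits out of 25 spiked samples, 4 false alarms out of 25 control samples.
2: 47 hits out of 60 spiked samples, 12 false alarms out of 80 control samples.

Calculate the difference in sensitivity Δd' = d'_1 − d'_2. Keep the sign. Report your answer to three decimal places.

1: z(0.6800) = 0.4677, z(0.1600) = -0.9945, d' = 1.4622
2: z(0.7833) = 0.7834, z(0.1500) = -1.0364, d' = 1.8198
Δd' = d'_1 − d'_2 = 1.4622 − 1.8198 = -0.3576
2 has the higher sensitivity.

Δd' = -0.358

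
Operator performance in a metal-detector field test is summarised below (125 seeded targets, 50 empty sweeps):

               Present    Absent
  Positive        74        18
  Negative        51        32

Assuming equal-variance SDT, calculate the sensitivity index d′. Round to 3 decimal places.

d′ = 0.591

H = 74/125 = 0.5920
FA = 18/50 = 0.3600
Φ⁻¹(H) = 0.2327
Φ⁻¹(FA) = -0.3585
d' = z(H) − z(FA) = 0.2327 − (-0.3585) = 0.5912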